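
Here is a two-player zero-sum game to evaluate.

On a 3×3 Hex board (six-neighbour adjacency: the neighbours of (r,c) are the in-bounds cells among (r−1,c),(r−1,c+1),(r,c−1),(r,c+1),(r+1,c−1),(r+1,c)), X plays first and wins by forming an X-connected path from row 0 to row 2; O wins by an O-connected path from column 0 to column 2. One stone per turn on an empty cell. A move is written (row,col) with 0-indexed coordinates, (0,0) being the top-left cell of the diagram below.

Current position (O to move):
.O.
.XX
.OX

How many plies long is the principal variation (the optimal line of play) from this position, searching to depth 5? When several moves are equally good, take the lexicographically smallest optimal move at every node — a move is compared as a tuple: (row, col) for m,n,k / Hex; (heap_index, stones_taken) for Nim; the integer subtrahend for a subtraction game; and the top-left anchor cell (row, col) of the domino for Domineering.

PV length from [.O./.XX/.OX]: 3 plies

p1 O@[.O./.XX/.OX]: (0,0)[OO./.XX/.OX]-1 (0,2)[.OO/.XX/.OX]+1* (1,0)[.O./OXX/.OX]-1 (2,0)[.O./.XX/OOX]-1
p2 X@[.OO/.XX/.OX]: (0,0)[XOO/.XX/.OX]-1* (1,0)[.OO/XXX/.OX]-1 (2,0)[.OO/.XX/XOX]-1
p3 O@[XOO/.XX/.OX]: (1,0)[XOO/OXX/.OX]+1* (2,0)[XOO/.XX/OOX]-1
p4 X@[XOO/OXX/.OX] terminal -1; root [.O./.XX/.OX] d5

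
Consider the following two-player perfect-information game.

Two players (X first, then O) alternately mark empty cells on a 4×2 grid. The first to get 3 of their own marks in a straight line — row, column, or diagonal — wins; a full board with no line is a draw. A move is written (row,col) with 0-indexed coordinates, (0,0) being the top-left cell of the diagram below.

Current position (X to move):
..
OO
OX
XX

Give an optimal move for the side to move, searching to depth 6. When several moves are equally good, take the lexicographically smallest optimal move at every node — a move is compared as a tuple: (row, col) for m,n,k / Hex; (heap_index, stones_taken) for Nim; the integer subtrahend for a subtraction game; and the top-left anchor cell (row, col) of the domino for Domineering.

X's best at [../OO/OX/XX]: (0,0)

p1 X@[../OO/OX/XX]: (0,0)[X./OO/OX/XX]+0* (0,1)[.X/OO/OX/XX]-1
p2 O@[X./OO/OX/XX]: (0,1)[XO/OO/OX/XX]+0*
p3 X@[XO/OO/OX/XX] terminal +0; root [../OO/OX/XX] d6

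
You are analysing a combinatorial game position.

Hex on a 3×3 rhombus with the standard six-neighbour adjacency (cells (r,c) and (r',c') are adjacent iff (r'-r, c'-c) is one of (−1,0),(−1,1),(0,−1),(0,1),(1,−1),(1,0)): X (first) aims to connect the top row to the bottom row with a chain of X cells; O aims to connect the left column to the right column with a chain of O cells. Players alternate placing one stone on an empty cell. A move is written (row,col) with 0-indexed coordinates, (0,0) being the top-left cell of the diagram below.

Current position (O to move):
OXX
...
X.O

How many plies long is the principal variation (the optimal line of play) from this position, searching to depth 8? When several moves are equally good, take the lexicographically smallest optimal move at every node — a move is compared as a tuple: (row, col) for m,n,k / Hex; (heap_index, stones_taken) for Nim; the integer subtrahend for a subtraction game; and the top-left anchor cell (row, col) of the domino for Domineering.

[OXX/.../X.O] O move#1: (1,0):-1/OXX/O../X.O*, (1,1):-1/OXX/.O./X.O, (1,2):-1/OXX/..O/X.O, (2,1):-1/OXX/.../XOO
[OXX/O../X.O] X move#2: (1,1):+1/OXX/OX./X.O*, (1,2):+1/OXX/O.X/X.O, (2,1):+1/OXX/O../XXO
[OXX/OX./X.O] end (terminal -1, O#3); searched OXX/.../X.O to 8

PV length from [OXX/.../X.O]: 2 plies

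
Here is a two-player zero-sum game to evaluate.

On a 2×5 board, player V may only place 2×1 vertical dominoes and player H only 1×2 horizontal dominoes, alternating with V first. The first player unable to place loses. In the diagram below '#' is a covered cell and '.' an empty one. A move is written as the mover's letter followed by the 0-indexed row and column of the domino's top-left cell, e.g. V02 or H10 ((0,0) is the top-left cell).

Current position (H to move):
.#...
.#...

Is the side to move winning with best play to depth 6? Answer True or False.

H winning at [.#.../.#...]: False

[.#.../.#...] H move#1: H02:-1/.###./.#...*, H03:-1/.#.##/.#..., H12:-1/.#.../.###., H13:-1/.#.../.#.##
[.###./.#...] V move#2: V00:-1/####./##..., V04:+1/.####/.#..#*
[.####/.#..#] H move#3: H12:-1/.####/.####*
[.####/.####] V move#4: V00:+1/#####/#####*
[#####/#####] end (terminal -1, H#5); searched .#.../.#... to 6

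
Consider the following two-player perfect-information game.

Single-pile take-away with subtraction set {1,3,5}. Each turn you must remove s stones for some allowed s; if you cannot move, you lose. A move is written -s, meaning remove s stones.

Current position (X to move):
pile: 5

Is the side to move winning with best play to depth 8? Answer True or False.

p1 X@[5]: -1[4]+1* -3[2]+1 -5[0]+1
p2 O@[4]: -1[3]-1* -3[1]-1
p3 X@[3]: -1[2]+1* -3[0]+1
p4 O@[2]: -1[1]-1*
p5 X@[1]: -1[0]+1*
p6 O@[0] terminal -1; root [5] d8

X winning at [5]: True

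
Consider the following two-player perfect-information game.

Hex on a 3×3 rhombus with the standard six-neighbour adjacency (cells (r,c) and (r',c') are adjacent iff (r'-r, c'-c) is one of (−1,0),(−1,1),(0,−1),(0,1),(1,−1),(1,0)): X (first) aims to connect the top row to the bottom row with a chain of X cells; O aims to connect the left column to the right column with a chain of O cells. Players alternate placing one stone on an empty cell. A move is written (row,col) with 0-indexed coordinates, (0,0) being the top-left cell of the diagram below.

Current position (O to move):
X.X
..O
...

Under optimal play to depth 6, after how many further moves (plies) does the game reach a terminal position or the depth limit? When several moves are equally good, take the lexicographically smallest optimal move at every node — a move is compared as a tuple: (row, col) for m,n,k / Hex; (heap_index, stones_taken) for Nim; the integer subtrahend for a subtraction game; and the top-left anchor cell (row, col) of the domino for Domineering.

PV length from [X.X/..O/...]: 3 plies

p1 O@[X.X/..O/...]: (0,1)[XOX/..O/...]-1 (1,0)[X.X/O.O/...]-1 (1,1)[X.X/.OO/...]+1* (2,0)[X.X/..O/O..]+1 (2,1)[X.X/..O/.O.]-1 (2,2)[X.X/..O/..O]-1
p2 X@[X.X/.OO/...]: (0,1)[XXX/.OO/...]-1* (1,0)[X.X/XOO/...]-1 (2,0)[X.X/.OO/X..]-1 (2,1)[X.X/.OO/.X.]-1 (2,2)[X.X/.OO/..X]-1
p3 O@[XXX/.OO/...]: (1,0)[XXX/OOO/...]+1* (2,0)[XXX/.OO/O..]+1 (2,1)[XXX/.OO/.O.]+1 (2,2)[XXX/.OO/..O]+1
p4 X@[XXX/OOO/...] terminal -1; root [X.X/..O/...] d6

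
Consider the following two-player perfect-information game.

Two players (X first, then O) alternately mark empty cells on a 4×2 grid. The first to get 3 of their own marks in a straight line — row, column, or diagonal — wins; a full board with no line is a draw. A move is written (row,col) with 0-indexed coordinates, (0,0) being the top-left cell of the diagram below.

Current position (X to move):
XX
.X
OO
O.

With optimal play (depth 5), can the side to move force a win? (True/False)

ply 1, X at XX/.X/OO/O. | (1,0)=+0→XX/XX/OO/O.*; (3,1)=-1→XX/.X/OO/OX
ply 2, O at XX/XX/OO/O. | (3,1)=+0→XX/XX/OO/OO*
ply 3: XX/XX/OO/OO is terminal +0 (X); from XX/.X/OO/O. depth 5

X winning at [XX/.X/OO/O.]: False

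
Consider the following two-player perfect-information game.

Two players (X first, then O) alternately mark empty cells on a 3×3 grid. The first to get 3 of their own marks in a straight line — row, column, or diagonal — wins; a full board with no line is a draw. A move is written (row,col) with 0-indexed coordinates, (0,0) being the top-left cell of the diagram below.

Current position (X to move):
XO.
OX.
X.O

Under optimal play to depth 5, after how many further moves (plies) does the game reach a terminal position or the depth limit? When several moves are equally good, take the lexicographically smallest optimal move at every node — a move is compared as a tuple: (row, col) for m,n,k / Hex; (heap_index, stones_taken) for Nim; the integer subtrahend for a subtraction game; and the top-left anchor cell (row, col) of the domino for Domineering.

PV length from [XO./OX./X.O]: 1 ply

ply 1, X at XO./OX./X.O | (0,2)=+1→XOX/OX./X.O*; (1,2)=+0→XO./OXX/X.O; (2,1)=+0→XO./OX./XXO
ply 2: XOX/OX./X.O is terminal -1 (O); from XO./OX./X.O depth 5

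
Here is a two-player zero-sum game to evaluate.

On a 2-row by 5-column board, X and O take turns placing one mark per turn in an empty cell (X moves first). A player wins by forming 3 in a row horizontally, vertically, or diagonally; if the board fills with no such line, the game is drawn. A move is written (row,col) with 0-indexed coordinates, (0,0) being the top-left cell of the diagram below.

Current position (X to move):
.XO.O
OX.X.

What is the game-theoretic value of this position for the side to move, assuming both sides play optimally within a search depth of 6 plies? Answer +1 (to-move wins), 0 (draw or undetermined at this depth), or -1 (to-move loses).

p1 X@[.XO.O/OX.X.]: (0,0)[XXO.O/OX.X.]-1 (0,3)[.XOXO/OX.X.]+0 (1,2)[.XO.O/OXXX.]+1* (1,4)[.XO.O/OX.XX]-1
p2 O@[.XO.O/OXXX.] terminal -1; root [.XO.O/OX.X.] d6

value(.XO.O/OX.X., X) = +1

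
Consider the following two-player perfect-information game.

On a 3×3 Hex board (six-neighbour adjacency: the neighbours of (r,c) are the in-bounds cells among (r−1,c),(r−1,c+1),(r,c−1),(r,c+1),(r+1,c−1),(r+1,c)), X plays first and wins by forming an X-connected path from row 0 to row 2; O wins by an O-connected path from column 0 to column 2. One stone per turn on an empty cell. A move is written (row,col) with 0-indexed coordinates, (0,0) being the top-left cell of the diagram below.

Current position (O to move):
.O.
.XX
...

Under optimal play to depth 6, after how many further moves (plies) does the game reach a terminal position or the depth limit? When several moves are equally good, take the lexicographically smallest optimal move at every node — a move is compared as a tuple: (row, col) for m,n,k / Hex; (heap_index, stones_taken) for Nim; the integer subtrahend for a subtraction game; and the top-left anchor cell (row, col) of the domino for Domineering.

ply 1, O at .O./.XX/... | (0,0)=-1→OO./.XX/...; (0,2)=+1→.OO/.XX/...*; (1,0)=-1→.O./OXX/...; (2,0)=-1→.O./.XX/O..; (2,1)=-1→.O./.XX/.O.; (2,2)=-1→.O./.XX/..O
ply 2, X at .OO/.XX/... | (0,0)=-1→XOO/.XX/...*; (1,0)=-1→.OO/XXX/...; (2,0)=-1→.OO/.XX/X..; (2,1)=-1→.OO/.XX/.X.; (2,2)=-1→.OO/.XX/..X
ply 3, O at XOO/.XX/... | (1,0)=+1→XOO/OXX/...*; (2,0)=-1→XOO/.XX/O..; (2,1)=-1→XOO/.XX/.O.; (2,2)=-1→XOO/.XX/..O
ply 4: XOO/OXX/... is terminal -1 (X); from .O./.XX/... depth 6

PV length from [.O./.XX/...]: 3 plies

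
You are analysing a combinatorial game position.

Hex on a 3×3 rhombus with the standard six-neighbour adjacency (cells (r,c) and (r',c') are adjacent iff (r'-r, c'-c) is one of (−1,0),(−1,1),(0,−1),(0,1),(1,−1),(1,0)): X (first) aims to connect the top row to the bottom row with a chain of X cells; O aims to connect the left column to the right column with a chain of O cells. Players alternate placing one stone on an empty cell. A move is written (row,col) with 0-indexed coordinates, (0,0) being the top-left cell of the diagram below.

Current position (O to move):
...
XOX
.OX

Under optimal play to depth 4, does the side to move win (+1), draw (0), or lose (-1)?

ply 1, O at .../XOX/.OX | (0,0)=-1→O../XOX/.OX*; (0,1)=-1→.O./XOX/.OX; (0,2)=-1→..O/XOX/.OX; (2,0)=-1→.../XOX/OOX
ply 2, X at O../XOX/.OX | (0,1)=+1→OX./XOX/.OX*; (0,2)=+1→O.X/XOX/.OX; (2,0)=+1→O../XOX/XOX
ply 3, O at OX./XOX/.OX | (0,2)=-1→OXO/XOX/.OX*; (2,0)=-1→OX./XOX/OOX
ply 4, X at OXO/XOX/.OX | (2,0)=+1→OXO/XOX/XOX*
ply 5: OXO/XOX/XOX is terminal -1 (O); from .../XOX/.OX depth 4

value(.../XOX/.OX, O) = -1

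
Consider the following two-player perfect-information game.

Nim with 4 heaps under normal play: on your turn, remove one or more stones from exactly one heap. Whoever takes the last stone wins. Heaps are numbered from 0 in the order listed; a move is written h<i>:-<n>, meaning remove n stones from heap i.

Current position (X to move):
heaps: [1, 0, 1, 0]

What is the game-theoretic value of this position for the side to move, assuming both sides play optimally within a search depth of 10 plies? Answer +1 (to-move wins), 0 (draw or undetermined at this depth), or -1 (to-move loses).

value((1,0,1,0), X) = -1

p1 X@[(1,0,1,0)]: h0:-1[(0,0,1,0)]-1* h2:-1[(1,0,0,0)]-1
p2 O@[(0,0,1,0)]: h2:-1[(0,0,0,0)]+1*
p3 X@[(0,0,0,0)] terminal -1; root [(1,0,1,0)] d10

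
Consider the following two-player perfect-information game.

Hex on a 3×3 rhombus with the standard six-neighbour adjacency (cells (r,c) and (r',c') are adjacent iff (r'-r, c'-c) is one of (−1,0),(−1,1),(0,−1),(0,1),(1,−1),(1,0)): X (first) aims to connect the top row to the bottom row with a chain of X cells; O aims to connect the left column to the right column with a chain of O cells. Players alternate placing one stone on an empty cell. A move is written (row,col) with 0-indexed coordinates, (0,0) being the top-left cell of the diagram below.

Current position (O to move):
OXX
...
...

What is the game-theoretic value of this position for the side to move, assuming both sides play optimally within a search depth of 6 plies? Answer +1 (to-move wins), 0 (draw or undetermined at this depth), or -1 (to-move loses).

value(OXX/.../..., O) = -1

[OXX/.../...] O move#1: (1,0):-1/OXX/O../...*, (1,1):-1/OXX/.O./..., (1,2):-1/OXX/..O/..., (2,0):-1/OXX/.../O.., (2,1):-1/OXX/.../.O., (2,2):-1/OXX/.../..O
[OXX/O../...] X move#2: (1,1):+1/OXX/OX./...*, (1,2):+1/OXX/O.X/..., (2,0):+1/OXX/O../X.., (2,1):+1/OXX/O../.X., (2,2):+1/OXX/O../..X
[OXX/OX./...] O move#3: (1,2):-1/OXX/OXO/...*, (2,0):-1/OXX/OX./O.., (2,1):-1/OXX/OX./.O., (2,2):-1/OXX/OX./..O
[OXX/OXO/...] X move#4: (2,0):+1/OXX/OXO/X..*, (2,1):+1/OXX/OXO/.X., (2,2):+1/OXX/OXO/..X
[OXX/OXO/X..] end (terminal -1, O#5); searched OXX/.../... to 6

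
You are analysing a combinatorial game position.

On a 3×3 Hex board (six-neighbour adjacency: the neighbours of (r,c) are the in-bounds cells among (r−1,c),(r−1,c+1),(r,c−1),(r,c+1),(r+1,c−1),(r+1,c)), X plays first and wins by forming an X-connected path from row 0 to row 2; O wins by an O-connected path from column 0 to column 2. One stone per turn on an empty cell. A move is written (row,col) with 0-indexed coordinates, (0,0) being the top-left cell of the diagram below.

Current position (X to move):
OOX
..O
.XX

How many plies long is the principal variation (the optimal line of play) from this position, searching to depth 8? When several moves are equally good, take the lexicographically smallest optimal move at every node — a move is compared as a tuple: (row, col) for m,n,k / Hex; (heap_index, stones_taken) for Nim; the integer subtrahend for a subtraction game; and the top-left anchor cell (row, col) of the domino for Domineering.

ply 1, X at OOX/..O/.XX | (1,0)=-1→OOX/X.O/.XX; (1,1)=+1→OOX/.XO/.XX*; (2,0)=-1→OOX/..O/XXX
ply 2: OOX/.XO/.XX is terminal -1 (O); from OOX/..O/.XX depth 8

PV length from [OOX/..O/.XX]: 1 ply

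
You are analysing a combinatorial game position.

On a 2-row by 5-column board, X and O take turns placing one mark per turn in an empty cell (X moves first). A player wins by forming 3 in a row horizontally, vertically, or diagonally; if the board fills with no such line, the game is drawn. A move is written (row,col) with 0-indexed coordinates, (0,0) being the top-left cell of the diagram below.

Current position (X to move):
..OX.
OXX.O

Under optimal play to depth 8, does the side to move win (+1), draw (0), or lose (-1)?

value(..OX./OXX.O, X) = +1

[..OX./OXX.O] X move#1: (0,0):+0/X.OX./OXX.O, (0,1):+0/.XOX./OXX.O, (0,4):+0/..OXX/OXX.O, (1,3):+1/..OX./OXXXO*
[..OX./OXXXO] end (terminal -1, O#2); searched ..OX./OXX.O to 8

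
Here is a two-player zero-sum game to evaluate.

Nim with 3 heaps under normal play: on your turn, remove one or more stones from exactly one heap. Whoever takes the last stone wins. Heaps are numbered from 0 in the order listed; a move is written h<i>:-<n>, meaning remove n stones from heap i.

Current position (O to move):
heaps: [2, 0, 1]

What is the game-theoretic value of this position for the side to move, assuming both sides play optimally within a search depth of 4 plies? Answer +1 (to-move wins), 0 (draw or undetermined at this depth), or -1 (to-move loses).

p1 O@[(2,0,1)]: h0:-1[(1,0,1)]+1* h0:-2[(0,0,1)]-1 h2:-1[(2,0,0)]-1
p2 X@[(1,0,1)]: h0:-1[(0,0,1)]-1* h2:-1[(1,0,0)]-1
p3 O@[(0,0,1)]: h2:-1[(0,0,0)]+1*
p4 X@[(0,0,0)] terminal -1; root [(2,0,1)] d4

value((2,0,1), O) = +1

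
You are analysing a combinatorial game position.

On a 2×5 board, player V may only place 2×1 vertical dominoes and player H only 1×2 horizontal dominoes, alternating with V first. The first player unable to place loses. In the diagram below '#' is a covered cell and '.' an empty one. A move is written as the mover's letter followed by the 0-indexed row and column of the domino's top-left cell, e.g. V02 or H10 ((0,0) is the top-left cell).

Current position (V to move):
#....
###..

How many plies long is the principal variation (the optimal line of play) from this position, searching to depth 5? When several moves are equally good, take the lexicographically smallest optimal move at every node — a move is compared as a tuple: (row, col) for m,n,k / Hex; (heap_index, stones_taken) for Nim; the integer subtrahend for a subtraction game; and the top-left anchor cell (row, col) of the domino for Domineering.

[#..../###..] V move#1: V03:+1/#..#./####.*, V04:-1/#...#/###.#
[#..#./####.] H move#2: H01:-1/####./####.*
[####./####.] V move#3: V04:+1/#####/#####*
[#####/#####] end (terminal -1, H#4); searched #..../###.. to 5

PV length from [#..../###..]: 3 plies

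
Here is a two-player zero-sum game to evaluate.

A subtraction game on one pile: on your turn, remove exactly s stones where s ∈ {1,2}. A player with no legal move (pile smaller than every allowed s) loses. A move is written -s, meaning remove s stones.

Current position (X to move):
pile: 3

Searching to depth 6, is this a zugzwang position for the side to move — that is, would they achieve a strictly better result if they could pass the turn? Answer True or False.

zugzwang(3, X) = True

ply 1, X at 3 | -1=-1→2*; -2=-1→1
ply 2, O at 2 | -1=-1→1; -2=+1→0*
ply 3: 0 is terminal -1 (X); from 3 depth 6
if X skipped the turn, O would face:
~ ply 1, O at 3 | -1=-1→2*; -2=-1→1
~ ply 2, X at 2 | -1=-1→1; -2=+1→0*
~ ply 3: 0 is terminal -1 (O); from 3 depth 6
compare (X): move=-1 vs pass=+1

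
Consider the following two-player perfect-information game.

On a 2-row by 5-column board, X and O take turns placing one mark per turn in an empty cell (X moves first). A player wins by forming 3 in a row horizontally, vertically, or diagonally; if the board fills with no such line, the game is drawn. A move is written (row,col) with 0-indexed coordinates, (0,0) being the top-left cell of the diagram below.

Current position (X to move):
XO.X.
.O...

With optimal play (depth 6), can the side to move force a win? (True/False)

X winning at [XO.X./.O...]: False

[XO.X./.O...] X move#1: (0,2):+0/XOXX./.O...*, (0,4):+0/XO.XX/.O..., (1,0):+0/XO.X./XO..., (1,2):+0/XO.X./.OX.., (1,3):+0/XO.X./.O.X., (1,4):-1/XO.X./.O..X
[XOXX./.O...] O move#2: (0,4):+0/XOXXO/.O...*, (1,0):-1/XOXX./OO..., (1,2):-1/XOXX./.OO.., (1,3):-1/XOXX./.O.O., (1,4):-1/XOXX./.O..O
[XOXXO/.O...] X move#3: (1,0):+0/XOXXO/XO...*, (1,2):+0/XOXXO/.OX.., (1,3):+0/XOXXO/.O.X., (1,4):-1/XOXXO/.O..X
[XOXXO/XO...] O move#4: (1,2):+0/XOXXO/XOO..*, (1,3):+0/XOXXO/XO.O., (1,4):+0/XOXXO/XO..O
[XOXXO/XOO..] X move#5: (1,3):+0/XOXXO/XOOX.*, (1,4):-1/XOXXO/XOO.X
[XOXXO/XOOX.] O move#6: (1,4):+0/XOXXO/XOOXO*
[XOXXO/XOOXO] end (terminal +0, X#7); searched XO.X./.O... to 6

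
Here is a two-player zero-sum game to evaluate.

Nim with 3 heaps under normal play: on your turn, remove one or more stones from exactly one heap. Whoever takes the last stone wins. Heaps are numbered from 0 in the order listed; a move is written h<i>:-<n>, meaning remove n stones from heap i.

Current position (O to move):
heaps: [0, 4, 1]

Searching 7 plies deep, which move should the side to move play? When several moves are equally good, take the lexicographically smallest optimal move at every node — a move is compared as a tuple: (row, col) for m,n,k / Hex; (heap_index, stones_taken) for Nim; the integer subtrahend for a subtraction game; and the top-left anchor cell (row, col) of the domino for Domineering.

p1 O@[(0,4,1)]: h1:-1[(0,3,1)]-1 h1:-2[(0,2,1)]-1 h1:-3[(0,1,1)]+1* h1:-4[(0,0,1)]-1 h2:-1[(0,4,0)]-1
p2 X@[(0,1,1)]: h1:-1[(0,0,1)]-1* h2:-1[(0,1,0)]-1
p3 O@[(0,0,1)]: h2:-1[(0,0,0)]+1*
p4 X@[(0,0,0)] terminal -1; root [(0,4,1)] d7

O's best at [(0,4,1)]: h1:-3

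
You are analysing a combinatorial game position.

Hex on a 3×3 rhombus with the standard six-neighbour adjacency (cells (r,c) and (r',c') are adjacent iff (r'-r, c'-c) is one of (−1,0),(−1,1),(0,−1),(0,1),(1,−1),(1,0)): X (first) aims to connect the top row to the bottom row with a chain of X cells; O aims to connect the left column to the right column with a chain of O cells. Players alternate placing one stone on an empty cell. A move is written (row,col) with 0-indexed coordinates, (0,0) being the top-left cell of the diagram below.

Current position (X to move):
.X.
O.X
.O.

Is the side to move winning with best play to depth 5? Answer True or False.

ply 1, X at .X./O.X/.O. | (0,0)=-1→XX./O.X/.O.; (0,2)=-1→.XX/O.X/.O.; (1,1)=+1→.X./OXX/.O.*; (2,0)=-1→.X./O.X/XO.; (2,2)=+1→.X./O.X/.OX
ply 2, O at .X./OXX/.O. | (0,0)=-1→OX./OXX/.O.*; (0,2)=-1→.XO/OXX/.O.; (2,0)=-1→.X./OXX/OO.; (2,2)=-1→.X./OXX/.OO
ply 3, X at OX./OXX/.O. | (0,2)=+1→OXX/OXX/.O.*; (2,0)=+1→OX./OXX/XO.; (2,2)=+1→OX./OXX/.OX
ply 4, O at OXX/OXX/.O. | (2,0)=-1→OXX/OXX/OO.*; (2,2)=-1→OXX/OXX/.OO
ply 5, X at OXX/OXX/OO. | (2,2)=+1→OXX/OXX/OOX*
ply 6: OXX/OXX/OOX is terminal -1 (O); from .X./O.X/.O. depth 5

X winning at [.X./O.X/.O.]: True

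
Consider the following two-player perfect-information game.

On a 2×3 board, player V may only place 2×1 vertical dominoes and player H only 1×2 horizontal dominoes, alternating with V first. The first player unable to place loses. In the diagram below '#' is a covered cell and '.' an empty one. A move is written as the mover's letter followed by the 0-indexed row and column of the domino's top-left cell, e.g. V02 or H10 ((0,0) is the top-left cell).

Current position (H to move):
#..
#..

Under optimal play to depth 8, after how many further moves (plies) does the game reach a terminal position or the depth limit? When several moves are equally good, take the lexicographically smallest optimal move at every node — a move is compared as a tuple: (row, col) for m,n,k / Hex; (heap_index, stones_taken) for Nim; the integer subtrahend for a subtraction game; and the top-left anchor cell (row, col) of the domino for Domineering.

p1 H@[#../#..]: H01[###/#..]+1* H11[#../###]+1
p2 V@[###/#..] terminal -1; root [#../#..] d8

PV length from [#../#..]: 1 ply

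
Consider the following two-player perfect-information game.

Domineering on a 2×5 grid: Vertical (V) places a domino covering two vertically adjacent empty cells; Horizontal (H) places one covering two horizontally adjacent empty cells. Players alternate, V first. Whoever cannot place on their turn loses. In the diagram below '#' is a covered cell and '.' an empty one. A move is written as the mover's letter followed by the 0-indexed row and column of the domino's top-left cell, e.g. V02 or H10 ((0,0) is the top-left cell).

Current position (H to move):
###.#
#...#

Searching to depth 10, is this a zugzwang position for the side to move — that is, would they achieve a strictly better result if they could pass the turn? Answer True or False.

zugzwang(###.#/#...#, H) = False

ply 1, H at ###.#/#...# | H11=-1→###.#/###.#; H12=+1→###.#/#.###*
ply 2: ###.#/#.### is terminal -1 (V); from ###.#/#...# depth 10
suppose H passes — search the same position with V to move:
pass> ply 1, V at ###.#/#...# | V03=-1→#####/#..##*
pass> ply 2, H at #####/#..## | H11=+1→#####/#####*
pass> ply 3: #####/##### is terminal -1 (V); from ###.#/#...# depth 10
for H: play +1, pass +1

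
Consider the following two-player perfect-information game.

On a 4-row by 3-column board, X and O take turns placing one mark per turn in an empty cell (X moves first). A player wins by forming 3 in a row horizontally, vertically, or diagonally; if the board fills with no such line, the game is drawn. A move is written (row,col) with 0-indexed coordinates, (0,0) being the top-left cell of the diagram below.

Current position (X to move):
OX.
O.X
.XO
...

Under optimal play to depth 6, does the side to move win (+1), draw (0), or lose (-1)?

p1 X@[OX./O.X/.XO/...]: (0,2)[OXX/O.X/.XO/...]-1 (1,1)[OX./OXX/.XO/...]+1* (2,0)[OX./O.X/XXO/...]-1 (3,0)[OX./O.X/.XO/X..]+1 (3,1)[OX./O.X/.XO/.X.]-1 (3,2)[OX./O.X/.XO/..X]-1
p2 O@[OX./OXX/.XO/...] terminal -1; root [OX./O.X/.XO/...] d6

value(OX./O.X/.XO/..., X) = +1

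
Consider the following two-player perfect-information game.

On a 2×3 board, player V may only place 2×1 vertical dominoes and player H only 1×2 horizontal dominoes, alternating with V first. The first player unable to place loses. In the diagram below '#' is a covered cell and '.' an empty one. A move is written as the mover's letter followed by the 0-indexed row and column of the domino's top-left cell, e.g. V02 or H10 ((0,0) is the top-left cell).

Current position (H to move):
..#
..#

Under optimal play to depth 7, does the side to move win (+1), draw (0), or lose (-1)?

ply 1, H at ..#/..# | H00=+1→###/..#*; H10=+1→..#/###
ply 2: ###/..# is terminal -1 (V); from ..#/..# depth 7

value(..#/..#, H) = +1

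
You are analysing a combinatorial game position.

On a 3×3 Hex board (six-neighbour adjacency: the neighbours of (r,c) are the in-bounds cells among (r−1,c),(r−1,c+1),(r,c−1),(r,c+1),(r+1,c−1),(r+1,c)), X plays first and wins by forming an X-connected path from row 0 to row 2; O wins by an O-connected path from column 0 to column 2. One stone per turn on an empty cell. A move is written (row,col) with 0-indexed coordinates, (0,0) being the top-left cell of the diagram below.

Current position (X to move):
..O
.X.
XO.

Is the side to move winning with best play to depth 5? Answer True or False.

X winning at [..O/.X./XO.]: True

p1 X@[..O/.X./XO.]: (0,0)[X.O/.X./XO.]+1* (0,1)[.XO/.X./XO.]+1 (1,0)[..O/XX./XO.]+1 (1,2)[..O/.XX/XO.]-1 (2,2)[..O/.X./XOX]-1
p2 O@[X.O/.X./XO.]: (0,1)[XOO/.X./XO.]-1* (1,0)[X.O/OX./XO.]-1 (1,2)[X.O/.XO/XO.]-1 (2,2)[X.O/.X./XOO]-1
p3 X@[XOO/.X./XO.]: (1,0)[XOO/XX./XO.]+1* (1,2)[XOO/.XX/XO.]-1 (2,2)[XOO/.X./XOX]-1
p4 O@[XOO/XX./XO.] terminal -1; root [..O/.X./XO.] d5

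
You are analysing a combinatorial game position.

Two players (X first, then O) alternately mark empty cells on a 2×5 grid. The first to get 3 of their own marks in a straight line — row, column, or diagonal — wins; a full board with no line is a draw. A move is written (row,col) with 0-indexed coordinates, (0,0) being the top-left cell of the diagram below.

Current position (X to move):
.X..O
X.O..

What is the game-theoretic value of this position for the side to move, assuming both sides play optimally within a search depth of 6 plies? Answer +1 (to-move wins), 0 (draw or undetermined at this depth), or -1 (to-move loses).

p1 X@[.X..O/X.O..]: (0,0)[XX..O/X.O..]-1 (0,2)[.XX.O/X.O..]+1* (0,3)[.X.XO/X.O..]+0 (1,1)[.X..O/XXO..]+0 (1,3)[.X..O/X.OX.]+0 (1,4)[.X..O/X.O.X]+0
p2 O@[.XX.O/X.O..]: (0,0)[OXX.O/X.O..]-1* (0,3)[.XXOO/X.O..]-1 (1,1)[.XX.O/XOO..]-1 (1,3)[.XX.O/X.OO.]-1 (1,4)[.XX.O/X.O.O]-1
p3 X@[OXX.O/X.O..]: (0,3)[OXXXO/X.O..]+1* (1,1)[OXX.O/XXO..]+0 (1,3)[OXX.O/X.OX.]+0 (1,4)[OXX.O/X.O.X]+0
p4 O@[OXXXO/X.O..] terminal -1; root [.X..O/X.O..] d6

value(.X..O/X.O.., X) = +1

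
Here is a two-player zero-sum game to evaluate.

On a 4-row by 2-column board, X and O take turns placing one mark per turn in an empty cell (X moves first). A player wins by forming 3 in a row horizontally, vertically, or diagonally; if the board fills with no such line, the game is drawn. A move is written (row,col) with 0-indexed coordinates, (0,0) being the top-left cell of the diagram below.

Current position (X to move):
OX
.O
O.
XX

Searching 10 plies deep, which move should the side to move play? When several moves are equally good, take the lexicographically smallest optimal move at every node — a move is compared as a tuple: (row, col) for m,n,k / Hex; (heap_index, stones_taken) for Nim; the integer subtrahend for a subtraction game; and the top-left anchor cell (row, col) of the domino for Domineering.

X's best at [OX/.O/O./XX]: (1,0)

p1 X@[OX/.O/O./XX]: (1,0)[OX/XO/O./XX]+0* (2,1)[OX/.O/OX/XX]-1
p2 O@[OX/XO/O./XX]: (2,1)[OX/XO/OO/XX]+0*
p3 X@[OX/XO/OO/XX] terminal +0; root [OX/.O/O./XX] d10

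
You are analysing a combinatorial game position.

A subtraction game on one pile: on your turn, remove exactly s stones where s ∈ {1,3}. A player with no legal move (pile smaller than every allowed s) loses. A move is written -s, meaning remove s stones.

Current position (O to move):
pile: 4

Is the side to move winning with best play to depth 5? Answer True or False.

O winning at [4]: False

p1 O@[4]: -1[3]-1* -3[1]-1
p2 X@[3]: -1[2]+1* -3[0]+1
p3 O@[2]: -1[1]-1*
p4 X@[1]: -1[0]+1*
p5 O@[0] terminal -1; root [4] d5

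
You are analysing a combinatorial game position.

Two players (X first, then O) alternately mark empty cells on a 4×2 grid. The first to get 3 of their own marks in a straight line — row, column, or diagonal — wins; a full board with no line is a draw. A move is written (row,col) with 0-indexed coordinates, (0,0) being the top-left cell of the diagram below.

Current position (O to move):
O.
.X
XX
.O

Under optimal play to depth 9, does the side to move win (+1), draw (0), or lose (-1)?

[O./.X/XX/.O] O move#1: (0,1):+0/OO/.X/XX/.O*, (1,0):-1/O./OX/XX/.O, (3,0):-1/O./.X/XX/OO
[OO/.X/XX/.O] X move#2: (1,0):+0/OO/XX/XX/.O*, (3,0):+0/OO/.X/XX/XO
[OO/XX/XX/.O] O move#3: (3,0):+0/OO/XX/XX/OO*
[OO/XX/XX/OO] end (terminal +0, X#4); searched O./.X/XX/.O to 9

value(O./.X/XX/.O, O) = 0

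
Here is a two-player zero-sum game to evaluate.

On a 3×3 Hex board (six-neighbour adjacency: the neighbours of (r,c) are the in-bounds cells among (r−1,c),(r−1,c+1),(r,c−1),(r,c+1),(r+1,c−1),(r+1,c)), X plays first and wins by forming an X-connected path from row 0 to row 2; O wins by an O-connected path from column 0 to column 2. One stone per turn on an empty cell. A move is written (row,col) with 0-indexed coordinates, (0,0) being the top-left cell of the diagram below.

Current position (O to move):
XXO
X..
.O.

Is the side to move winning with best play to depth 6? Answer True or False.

O winning at [XXO/X../.O.]: True

p1 O@[XXO/X../.O.]: (1,1)[XXO/XO./.O.]-1 (1,2)[XXO/X.O/.O.]-1 (2,0)[XXO/X../OO.]+1* (2,2)[XXO/X../.OO]-1
p2 X@[XXO/X../OO.]: (1,1)[XXO/XX./OO.]-1* (1,2)[XXO/X.X/OO.]-1 (2,2)[XXO/X../OOX]-1
p3 O@[XXO/XX./OO.]: (1,2)[XXO/XXO/OO.]+1* (2,2)[XXO/XX./OOO]+1
p4 X@[XXO/XXO/OO.] terminal -1; root [XXO/X../.O.] d6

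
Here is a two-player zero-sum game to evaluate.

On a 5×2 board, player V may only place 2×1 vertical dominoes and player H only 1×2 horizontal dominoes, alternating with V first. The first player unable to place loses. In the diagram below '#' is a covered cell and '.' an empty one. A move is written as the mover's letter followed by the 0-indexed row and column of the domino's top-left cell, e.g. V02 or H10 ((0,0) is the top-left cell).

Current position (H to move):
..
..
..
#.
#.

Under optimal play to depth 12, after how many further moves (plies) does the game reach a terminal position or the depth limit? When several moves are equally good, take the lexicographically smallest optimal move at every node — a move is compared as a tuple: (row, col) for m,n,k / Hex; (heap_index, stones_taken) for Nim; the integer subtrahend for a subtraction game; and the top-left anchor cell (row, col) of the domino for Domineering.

PV length from [../../../#./#.]: 3 plies

[../../../#./#.] H move#1: H00:-1/##/../../#./#., H10:+1/../##/../#./#.*, H20:-1/../../##/#./#.
[../##/../#./#.] V move#2: V21:-1/../##/.#/##/#.*, V31:-1/../##/../##/##
[../##/.#/##/#.] H move#3: H00:+1/##/##/.#/##/#.*
[##/##/.#/##/#.] end (terminal -1, V#4); searched ../../../#./#. to 12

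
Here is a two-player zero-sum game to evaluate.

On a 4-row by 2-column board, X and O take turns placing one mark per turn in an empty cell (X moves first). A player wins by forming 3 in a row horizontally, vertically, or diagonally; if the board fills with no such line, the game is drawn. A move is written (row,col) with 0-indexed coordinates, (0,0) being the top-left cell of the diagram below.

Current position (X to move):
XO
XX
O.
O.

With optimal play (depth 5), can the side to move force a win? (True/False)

ply 1, X at XO/XX/O./O. | (2,1)=+0→XO/XX/OX/O.*; (3,1)=+0→XO/XX/O./OX
ply 2, O at XO/XX/OX/O. | (3,1)=+0→XO/XX/OX/OO*
ply 3: XO/XX/OX/OO is terminal +0 (X); from XO/XX/O./O. depth 5

X winning at [XO/XX/O./O.]: False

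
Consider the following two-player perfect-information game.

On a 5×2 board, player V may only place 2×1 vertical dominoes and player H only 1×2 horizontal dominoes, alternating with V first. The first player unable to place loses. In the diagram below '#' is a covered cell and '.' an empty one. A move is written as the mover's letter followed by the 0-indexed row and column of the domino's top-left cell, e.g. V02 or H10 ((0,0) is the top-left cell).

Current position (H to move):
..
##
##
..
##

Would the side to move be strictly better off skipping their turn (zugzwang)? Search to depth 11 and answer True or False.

ply 1, H at ../##/##/../## | H00=+1→##/##/##/../##*; H30=+1→../##/##/##/##
ply 2: ##/##/##/../## is terminal -1 (V); from ../##/##/../## depth 11
if H skipped the turn, V would face:
~ ply 1: ../##/##/../## is terminal -1 (V); from ../##/##/../## depth 11
compare (H): move=+1 vs pass=+1

zugzwang(../##/##/../##, H) = False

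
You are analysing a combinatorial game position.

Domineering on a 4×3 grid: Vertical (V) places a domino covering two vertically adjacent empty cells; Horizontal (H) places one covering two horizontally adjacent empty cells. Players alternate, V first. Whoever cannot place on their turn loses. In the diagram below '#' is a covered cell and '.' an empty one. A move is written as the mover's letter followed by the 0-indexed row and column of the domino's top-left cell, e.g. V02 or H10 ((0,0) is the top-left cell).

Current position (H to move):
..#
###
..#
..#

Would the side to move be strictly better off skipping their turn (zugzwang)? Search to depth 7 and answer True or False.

p1 H@[..#/###/..#/..#]: H00[###/###/..#/..#]-1 H20[..#/###/###/..#]+1* H30[..#/###/..#/###]+1
p2 V@[..#/###/###/..#] terminal -1; root [..#/###/..#/..#] d7
pass branch (V moves first from the same position):
  | p1 V@[..#/###/..#/..#]: V20[..#/###/#.#/#.#]+1* V21[..#/###/.##/.##]+1
  | p2 H@[..#/###/#.#/#.#]: H00[###/###/#.#/#.#]-1*
  | p3 V@[###/###/#.#/#.#]: V21[###/###/###/###]+1*
  | p4 H@[###/###/###/###] terminal -1; root [..#/###/..#/..#] d7
H moving scores +1; H passing scores -1

zugzwang(..#/###/..#/..#, H) = False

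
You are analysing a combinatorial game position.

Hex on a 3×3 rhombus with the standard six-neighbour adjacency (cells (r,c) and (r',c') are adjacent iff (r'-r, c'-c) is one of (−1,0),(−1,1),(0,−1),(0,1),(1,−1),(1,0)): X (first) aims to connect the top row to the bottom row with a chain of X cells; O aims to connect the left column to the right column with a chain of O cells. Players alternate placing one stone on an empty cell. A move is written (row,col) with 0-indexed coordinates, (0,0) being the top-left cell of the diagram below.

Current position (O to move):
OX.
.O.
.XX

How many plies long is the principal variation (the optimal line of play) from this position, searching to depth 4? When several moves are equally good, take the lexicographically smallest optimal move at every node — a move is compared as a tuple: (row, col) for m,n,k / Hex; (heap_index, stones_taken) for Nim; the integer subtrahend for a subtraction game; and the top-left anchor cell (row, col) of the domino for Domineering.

[OX./.O./.XX] O move#1: (0,2):+1/OXO/.O./.XX*, (1,0):+1/OX./OO./.XX, (1,2):+1/OX./.OO/.XX, (2,0):+1/OX./.O./OXX
[OXO/.O./.XX] X move#2: (1,0):-1/OXO/XO./.XX*, (1,2):-1/OXO/.OX/.XX, (2,0):-1/OXO/.O./XXX
[OXO/XO./.XX] O move#3: (1,2):-1/OXO/XOO/.XX, (2,0):+1/OXO/XO./OXX*
[OXO/XO./OXX] end (terminal -1, X#4); searched OX./.O./.XX to 4

PV length from [OX./.O./.XX]: 3 plies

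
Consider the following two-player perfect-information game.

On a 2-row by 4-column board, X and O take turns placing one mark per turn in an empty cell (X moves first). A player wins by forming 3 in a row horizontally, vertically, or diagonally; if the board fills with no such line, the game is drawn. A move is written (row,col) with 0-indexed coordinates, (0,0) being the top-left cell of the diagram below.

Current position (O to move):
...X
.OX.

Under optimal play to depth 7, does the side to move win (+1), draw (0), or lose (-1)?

p1 O@[...X/.OX.]: (0,0)[O..X/.OX.]+0* (0,1)[.O.X/.OX.]+0 (0,2)[..OX/.OX.]+0 (1,0)[...X/OOX.]+0 (1,3)[...X/.OXO]+0
p2 X@[O..X/.OX.]: (0,1)[OX.X/.OX.]+0* (0,2)[O.XX/.OX.]+0 (1,0)[O..X/XOX.]+0 (1,3)[O..X/.OXX]+0
p3 O@[OX.X/.OX.]: (0,2)[OXOX/.OX.]+0* (1,0)[OX.X/OOX.]-1 (1,3)[OX.X/.OXO]-1
p4 X@[OXOX/.OX.]: (1,0)[OXOX/XOX.]+0* (1,3)[OXOX/.OXX]+0
p5 O@[OXOX/XOX.]: (1,3)[OXOX/XOXO]+0*
p6 X@[OXOX/XOXO] terminal +0; root [...X/.OX.] d7

value(...X/.OX., O) = 0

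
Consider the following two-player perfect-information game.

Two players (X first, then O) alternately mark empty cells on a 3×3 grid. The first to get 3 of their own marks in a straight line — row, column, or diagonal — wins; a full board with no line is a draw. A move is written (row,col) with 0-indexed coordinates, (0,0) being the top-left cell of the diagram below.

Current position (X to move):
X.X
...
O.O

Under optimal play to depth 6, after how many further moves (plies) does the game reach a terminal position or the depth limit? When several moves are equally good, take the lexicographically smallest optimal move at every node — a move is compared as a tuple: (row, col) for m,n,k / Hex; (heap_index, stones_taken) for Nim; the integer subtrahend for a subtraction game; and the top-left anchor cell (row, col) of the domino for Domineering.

PV length from [X.X/.../O.O]: 1 ply

ply 1, X at X.X/.../O.O | (0,1)=+1→XXX/.../O.O*; (1,0)=-1→X.X/X../O.O; (1,1)=-1→X.X/.X./O.O; (1,2)=-1→X.X/..X/O.O; (2,1)=+0→X.X/.../OXO
ply 2: XXX/.../O.O is terminal -1 (O); from X.X/.../O.O depth 6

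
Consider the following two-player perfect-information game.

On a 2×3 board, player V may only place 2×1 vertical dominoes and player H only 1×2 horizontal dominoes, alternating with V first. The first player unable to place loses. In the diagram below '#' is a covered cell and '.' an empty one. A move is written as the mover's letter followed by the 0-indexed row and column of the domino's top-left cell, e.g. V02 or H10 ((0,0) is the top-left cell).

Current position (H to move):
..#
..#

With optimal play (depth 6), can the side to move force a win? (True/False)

H winning at [..#/..#]: True

[..#/..#] H move#1: H00:+1/###/..#*, H10:+1/..#/###
[###/..#] end (terminal -1, V#2); searched ..#/..# to 6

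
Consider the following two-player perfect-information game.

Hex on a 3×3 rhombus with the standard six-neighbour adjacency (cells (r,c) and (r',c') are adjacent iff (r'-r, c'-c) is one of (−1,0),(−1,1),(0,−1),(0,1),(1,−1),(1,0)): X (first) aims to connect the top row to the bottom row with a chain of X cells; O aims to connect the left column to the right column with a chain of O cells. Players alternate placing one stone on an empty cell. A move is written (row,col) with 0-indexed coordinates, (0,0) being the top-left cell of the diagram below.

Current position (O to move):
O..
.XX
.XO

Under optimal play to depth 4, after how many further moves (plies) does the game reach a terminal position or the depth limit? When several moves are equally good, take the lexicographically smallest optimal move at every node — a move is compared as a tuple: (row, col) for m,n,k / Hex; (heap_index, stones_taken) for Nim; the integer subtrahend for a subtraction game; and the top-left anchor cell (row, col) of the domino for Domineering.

PV length from [O../.XX/.XO]: 2 plies

ply 1, O at O../.XX/.XO | (0,1)=-1→OO./.XX/.XO*; (0,2)=-1→O.O/.XX/.XO; (1,0)=-1→O../OXX/.XO; (2,0)=-1→O../.XX/OXO
ply 2, X at OO./.XX/.XO | (0,2)=+1→OOX/.XX/.XO*; (1,0)=-1→OO./XXX/.XO; (2,0)=-1→OO./.XX/XXO
ply 3: OOX/.XX/.XO is terminal -1 (O); from O../.XX/.XO depth 4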